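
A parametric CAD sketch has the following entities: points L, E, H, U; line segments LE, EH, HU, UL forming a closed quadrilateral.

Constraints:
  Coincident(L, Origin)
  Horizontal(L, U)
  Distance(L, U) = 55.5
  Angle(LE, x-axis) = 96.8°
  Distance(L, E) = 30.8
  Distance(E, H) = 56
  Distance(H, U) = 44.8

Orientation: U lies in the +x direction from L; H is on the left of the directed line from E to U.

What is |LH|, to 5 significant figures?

67.395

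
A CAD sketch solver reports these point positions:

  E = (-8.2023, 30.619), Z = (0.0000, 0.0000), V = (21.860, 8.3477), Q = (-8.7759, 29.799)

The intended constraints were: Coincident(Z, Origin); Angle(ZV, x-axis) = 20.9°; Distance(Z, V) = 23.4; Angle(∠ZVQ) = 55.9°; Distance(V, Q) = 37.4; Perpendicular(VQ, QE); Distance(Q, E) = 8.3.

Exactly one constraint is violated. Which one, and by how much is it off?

Distance(Q, E) = 8.3 — off by 7.30.

Z = (0.00, 0.00) ✓; ZV at 20.90° ✓; |ZV| = 23.40 ✓; ∠ZVQ = 55.90° ✓; |VQ| = 37.40 ✓; ∠(VQ, QE) = 89.97° ✓; |QE| = 1.001 ✗.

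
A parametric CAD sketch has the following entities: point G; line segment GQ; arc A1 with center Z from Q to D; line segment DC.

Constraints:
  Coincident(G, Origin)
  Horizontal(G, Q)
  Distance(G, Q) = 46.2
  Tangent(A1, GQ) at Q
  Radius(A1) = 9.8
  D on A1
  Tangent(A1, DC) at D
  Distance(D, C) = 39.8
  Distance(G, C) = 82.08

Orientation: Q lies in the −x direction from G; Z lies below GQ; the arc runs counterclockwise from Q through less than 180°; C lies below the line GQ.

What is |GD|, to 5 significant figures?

55.699

G is at the origin; GQ is horizontal with |GQ| = 46.2 and Q on the −x side, so Q = (-46.200, 0.0000). Tangency of A1 to GQ means the radius ZQ is perpendicular to GQ, so Z = Q + (0, -9.8) = (-46.200, -9.8000). Since ZD ⟂ DC (tangency), |ZC| = √(9.8² + 39.8²) = 40.989 regardless of where D sits on A1. So C lies on both circle(G, 82.08) and circle(Z, 40.989); the below-GQ intersection is C = (-69.661, -43.410). D is the foot of the tangent from C: D = (-55.344, -6.2747).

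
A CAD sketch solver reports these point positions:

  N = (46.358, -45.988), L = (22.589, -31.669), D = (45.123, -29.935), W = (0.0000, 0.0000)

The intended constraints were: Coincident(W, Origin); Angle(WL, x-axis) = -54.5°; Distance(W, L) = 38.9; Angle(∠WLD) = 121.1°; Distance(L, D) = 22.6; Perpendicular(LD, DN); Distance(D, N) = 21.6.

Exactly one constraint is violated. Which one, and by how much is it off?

Distance(D, N) = 21.6 — off by 5.50.

W = (0.00, 0.00) ✓; WL at -54.50° ✓; |WL| = 38.90 ✓; ∠WLD = 121.1° ✓; |LD| = 22.60 ✓; ∠(LD, DN) = 90.00° ✓; |DN| = 16.10 ✗.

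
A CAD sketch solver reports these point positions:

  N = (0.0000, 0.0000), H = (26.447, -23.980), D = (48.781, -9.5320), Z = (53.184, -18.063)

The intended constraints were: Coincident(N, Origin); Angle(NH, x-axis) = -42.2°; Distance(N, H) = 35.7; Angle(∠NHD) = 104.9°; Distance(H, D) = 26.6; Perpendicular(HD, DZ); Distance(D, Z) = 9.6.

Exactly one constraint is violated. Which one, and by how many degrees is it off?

Perpendicular(HD, DZ) — off by 5.60°.

N = (0.00, 0.00) ✓; NH at -42.20° ✓; |NH| = 35.70 ✓; ∠NHD = 104.9° ✓; |HD| = 26.60 ✓; ∠(HD, DZ) = 95.60° ✗; |DZ| = 9.600 ✓.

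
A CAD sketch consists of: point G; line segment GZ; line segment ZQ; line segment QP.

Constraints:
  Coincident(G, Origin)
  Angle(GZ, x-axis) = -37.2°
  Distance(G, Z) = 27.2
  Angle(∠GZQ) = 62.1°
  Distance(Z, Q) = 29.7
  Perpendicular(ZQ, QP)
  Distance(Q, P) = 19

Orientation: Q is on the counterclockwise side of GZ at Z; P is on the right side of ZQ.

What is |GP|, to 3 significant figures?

46.3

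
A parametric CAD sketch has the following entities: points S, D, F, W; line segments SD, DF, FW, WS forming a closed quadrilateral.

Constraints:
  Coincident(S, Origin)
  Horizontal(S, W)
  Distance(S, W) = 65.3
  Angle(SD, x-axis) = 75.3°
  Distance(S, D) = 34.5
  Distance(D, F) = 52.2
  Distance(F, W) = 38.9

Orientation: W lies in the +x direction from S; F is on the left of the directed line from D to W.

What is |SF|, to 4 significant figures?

71.94

Checks: |DF| = 52.20 ✓; |FW| = 38.90 ✓.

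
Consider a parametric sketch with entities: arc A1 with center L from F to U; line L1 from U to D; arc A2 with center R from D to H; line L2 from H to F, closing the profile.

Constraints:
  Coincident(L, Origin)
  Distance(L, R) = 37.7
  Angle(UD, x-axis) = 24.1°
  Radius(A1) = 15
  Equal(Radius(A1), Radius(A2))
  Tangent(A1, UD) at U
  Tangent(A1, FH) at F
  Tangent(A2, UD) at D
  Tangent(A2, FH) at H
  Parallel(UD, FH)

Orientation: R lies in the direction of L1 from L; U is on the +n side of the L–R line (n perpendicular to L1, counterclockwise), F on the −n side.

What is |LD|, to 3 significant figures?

40.6

The slot axis is L1's direction at 24.1°, so u = (cos 24.1°, sin 24.1°) = (0.913, 0.408) and n = (−sin 24.1°, cos 24.1°) = (-0.408, 0.913). L is at the origin and R lies 37.7 along u from L, so R = 37.7·u = (34.4, 15.4). Tangency of A1 to both parallel lines with radius 15.0 puts U and F at L ± 15.0·n: U = (-6.12, 13.7), F = (6.12, -13.7). Equal radii place D and H the same way about R: D = R + 15.0·n = (28.3, 29.1), H = R − 15.0·n = (40.5, 1.70). Then |LD| = |D − L| = 40.6.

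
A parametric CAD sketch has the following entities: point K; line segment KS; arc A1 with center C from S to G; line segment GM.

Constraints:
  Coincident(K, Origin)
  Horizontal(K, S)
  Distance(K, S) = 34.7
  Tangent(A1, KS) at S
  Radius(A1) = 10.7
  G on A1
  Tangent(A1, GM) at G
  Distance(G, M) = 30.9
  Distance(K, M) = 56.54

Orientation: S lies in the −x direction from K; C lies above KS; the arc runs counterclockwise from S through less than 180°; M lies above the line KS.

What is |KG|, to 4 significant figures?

28.80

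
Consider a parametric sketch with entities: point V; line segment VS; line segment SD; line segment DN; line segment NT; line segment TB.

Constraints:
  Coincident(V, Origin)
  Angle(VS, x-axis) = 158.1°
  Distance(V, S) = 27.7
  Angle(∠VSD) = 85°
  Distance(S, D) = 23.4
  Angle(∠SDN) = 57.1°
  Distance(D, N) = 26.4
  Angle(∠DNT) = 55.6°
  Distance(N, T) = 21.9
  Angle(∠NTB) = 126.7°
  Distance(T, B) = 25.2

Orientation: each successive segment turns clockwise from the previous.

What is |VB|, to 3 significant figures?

48.6

∠DNT = 55.6° gives NT at 176° from the x-axis; with |NT| = 21.9, T = (-23.7, 9.99). ∠NTB = 126.7° gives TB at 122° from the x-axis; with |TB| = 25.2, B = (-37.2, 31.2). Then |VB| = |B − V| = 48.6.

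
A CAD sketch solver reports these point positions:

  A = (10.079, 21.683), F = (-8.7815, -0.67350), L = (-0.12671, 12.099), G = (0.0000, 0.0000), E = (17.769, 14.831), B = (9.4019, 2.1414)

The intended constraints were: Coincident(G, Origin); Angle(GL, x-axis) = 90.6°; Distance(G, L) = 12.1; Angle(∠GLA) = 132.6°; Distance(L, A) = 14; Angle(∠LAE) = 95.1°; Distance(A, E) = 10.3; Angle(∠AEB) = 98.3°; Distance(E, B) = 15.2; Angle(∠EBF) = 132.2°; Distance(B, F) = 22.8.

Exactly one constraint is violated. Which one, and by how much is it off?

Distance(B, F) = 22.8 — off by 4.40.

G = (0.00, 0.00) ✓; GL at 90.60° ✓; |GL| = 12.10 ✓; ∠GLA = 132.6° ✓; |LA| = 14.00 ✓; ∠LAE = 95.10° ✓; |AE| = 10.30 ✓; ∠AEB = 98.30° ✓; |EB| = 15.20 ✓; ∠EBF = 132.2° ✓; |BF| = 18.40 ✗.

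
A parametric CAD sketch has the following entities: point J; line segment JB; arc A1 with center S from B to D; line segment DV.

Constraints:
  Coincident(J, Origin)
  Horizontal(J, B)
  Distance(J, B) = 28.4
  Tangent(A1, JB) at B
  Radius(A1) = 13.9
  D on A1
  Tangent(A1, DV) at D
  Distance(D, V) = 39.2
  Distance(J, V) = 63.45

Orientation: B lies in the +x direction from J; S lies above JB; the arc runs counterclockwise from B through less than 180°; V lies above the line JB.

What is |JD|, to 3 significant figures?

45.4

Checks: |JB| = 28.40 ✓; |SD| = 13.90 ✓; ∠(SD, DV) = 90.00° ✓; |DV| = 39.20 ✓; |JV| = 63.45 ✓.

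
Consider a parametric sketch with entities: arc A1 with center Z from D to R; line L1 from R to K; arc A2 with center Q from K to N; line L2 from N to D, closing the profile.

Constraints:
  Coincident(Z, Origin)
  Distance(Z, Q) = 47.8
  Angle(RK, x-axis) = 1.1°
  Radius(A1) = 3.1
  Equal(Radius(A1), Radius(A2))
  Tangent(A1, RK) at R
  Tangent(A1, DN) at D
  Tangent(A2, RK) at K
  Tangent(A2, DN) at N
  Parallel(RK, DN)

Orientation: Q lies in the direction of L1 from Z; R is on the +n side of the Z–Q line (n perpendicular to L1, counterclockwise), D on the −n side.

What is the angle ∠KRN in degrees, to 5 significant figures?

7.3904°

The slot axis is L1's direction at 1.1°, so u = (cos 1.1°, sin 1.1°) = (0.99982, 0.019197) and n = (−sin 1.1°, cos 1.1°) = (-0.019197, 0.99982). Z is at the origin and Q lies 47.8 along u from Z, so Q = 47.8·u = (47.791, 0.91764). Tangency of A1 to both parallel lines with radius 3.1 puts R and D at Z ± 3.1·n: R = (-0.059512, 3.0994), D = (0.059512, -3.0994). Equal radii place K and N the same way about Q: K = Q + 3.1·n = (47.732, 4.0171), N = Q − 3.1·n = (47.851, -2.1818). Then cos ∠KRN = RK·RN / (|RK||RN|), giving 7.3904°.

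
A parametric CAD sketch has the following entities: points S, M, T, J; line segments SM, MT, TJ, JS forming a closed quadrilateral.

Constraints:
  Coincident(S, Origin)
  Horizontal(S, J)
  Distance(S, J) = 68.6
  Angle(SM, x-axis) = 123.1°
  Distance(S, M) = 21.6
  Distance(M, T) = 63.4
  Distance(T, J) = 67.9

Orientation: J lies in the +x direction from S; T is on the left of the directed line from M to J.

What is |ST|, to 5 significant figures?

69.705

Checks: |MT| = 63.40 ✓; |TJ| = 67.90 ✓.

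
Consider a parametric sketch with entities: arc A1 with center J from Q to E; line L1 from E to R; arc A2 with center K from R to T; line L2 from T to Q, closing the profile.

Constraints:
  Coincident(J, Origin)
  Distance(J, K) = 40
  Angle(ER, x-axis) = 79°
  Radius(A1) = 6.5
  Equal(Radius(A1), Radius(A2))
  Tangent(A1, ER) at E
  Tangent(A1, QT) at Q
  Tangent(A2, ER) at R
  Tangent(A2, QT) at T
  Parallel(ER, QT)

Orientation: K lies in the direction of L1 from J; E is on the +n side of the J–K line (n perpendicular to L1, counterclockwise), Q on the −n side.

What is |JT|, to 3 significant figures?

40.5

The slot axis is L1's direction at 79.0°, so u = (cos 79.0°, sin 79.0°) = (0.191, 0.982) and n = (−sin 79.0°, cos 79.0°) = (-0.982, 0.191). J is at the origin and K lies 40.0 along u from J, so K = 40.0·u = (7.63, 39.3). Tangency of A1 to both parallel lines with radius 6.5 puts E and Q at J ± 6.5·n: E = (-6.38, 1.24), Q = (6.38, -1.24). Equal radii place R and T the same way about K: R = K + 6.5·n = (1.25, 40.5), T = K − 6.5·n = (14.0, 38.0). Then |JT| = |T − J| = 40.5.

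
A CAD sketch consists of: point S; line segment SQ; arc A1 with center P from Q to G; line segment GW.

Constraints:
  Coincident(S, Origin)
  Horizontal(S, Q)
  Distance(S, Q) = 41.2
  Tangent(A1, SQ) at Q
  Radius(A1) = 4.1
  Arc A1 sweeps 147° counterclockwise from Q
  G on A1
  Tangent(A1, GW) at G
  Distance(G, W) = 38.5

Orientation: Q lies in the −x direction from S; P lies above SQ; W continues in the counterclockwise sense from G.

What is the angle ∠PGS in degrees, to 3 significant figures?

112°

S is at the origin; S and Q share the same y with |SQ| = 41.2 and Q on the −x side, so Q = (-41.2, 0.00). The tangent condition forces PQ to be normal to SQ, so P = Q + (0, 4.1) = (-41.2, 4.10). On A1, Q sits at bearing -90° from P; a 147° counterclockwise sweep puts G at bearing 57°, so G = P + 4.1·(cos 57°, sin 57°) = (-39.0, 7.54). Then cos ∠PGS = GP·GS / (|GP||GS|), giving 112°.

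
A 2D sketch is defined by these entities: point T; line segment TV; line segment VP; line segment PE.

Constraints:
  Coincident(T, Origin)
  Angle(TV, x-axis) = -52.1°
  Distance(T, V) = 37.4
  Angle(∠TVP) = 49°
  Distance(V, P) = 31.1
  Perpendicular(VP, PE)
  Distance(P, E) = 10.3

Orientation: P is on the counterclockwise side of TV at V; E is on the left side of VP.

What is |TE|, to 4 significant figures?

19.09

T is at the origin; TV runs at -52.1° with length 37.4, so V = 37.4·(cos -52.1°, sin -52.1°) = (22.97, -29.51). ∠TVP = 49.0°, so VP runs at -52.1° + (180° − 49.0°) = 78.90° from the x-axis; with |VP| = 31.1, P = V + 31.1·(cos 78.90°, sin 78.90°) = (28.96, 1.006). The perpendicularity gives PE at right angles to VP; with |PE| = 10.3 on the left of VP, E = P + 10.3·(-0.9813, 0.1925) = (18.85, 2.989). Then |TE| = |E − T| = 19.09.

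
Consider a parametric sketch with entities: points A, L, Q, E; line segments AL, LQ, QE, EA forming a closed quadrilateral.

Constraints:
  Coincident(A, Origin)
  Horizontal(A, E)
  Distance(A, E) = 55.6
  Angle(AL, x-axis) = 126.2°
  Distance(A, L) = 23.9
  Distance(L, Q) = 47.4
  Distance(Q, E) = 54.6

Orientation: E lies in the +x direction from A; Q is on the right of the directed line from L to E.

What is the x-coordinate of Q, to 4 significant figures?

6.310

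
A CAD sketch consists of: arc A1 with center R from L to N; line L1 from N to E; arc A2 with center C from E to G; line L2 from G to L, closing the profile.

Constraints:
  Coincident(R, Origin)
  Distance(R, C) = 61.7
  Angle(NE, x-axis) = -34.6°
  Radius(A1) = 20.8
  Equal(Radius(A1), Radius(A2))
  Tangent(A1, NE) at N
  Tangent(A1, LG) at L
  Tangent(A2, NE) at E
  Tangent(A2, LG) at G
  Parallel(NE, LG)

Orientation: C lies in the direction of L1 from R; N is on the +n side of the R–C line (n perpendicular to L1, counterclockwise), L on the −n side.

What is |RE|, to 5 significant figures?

65.112

The slot axis is L1's direction at -34.6°, so u = (cos -34.6°, sin -34.6°) = (0.82314, -0.56784) and n = (−sin -34.6°, cos -34.6°) = (0.56784, 0.82314). R is at the origin and C lies 61.7 along u from R, so C = 61.7·u = (50.788, -35.036). Tangency of A1 to both parallel lines with radius 20.8 puts N and L at R ± 20.8·n: N = (11.811, 17.121), L = (-11.811, -17.121). Equal radii place E and G the same way about C: E = C + 20.8·n = (62.599, -17.915), G = C − 20.8·n = (38.976, -52.157). Then |RE| = |E − R| = 65.112.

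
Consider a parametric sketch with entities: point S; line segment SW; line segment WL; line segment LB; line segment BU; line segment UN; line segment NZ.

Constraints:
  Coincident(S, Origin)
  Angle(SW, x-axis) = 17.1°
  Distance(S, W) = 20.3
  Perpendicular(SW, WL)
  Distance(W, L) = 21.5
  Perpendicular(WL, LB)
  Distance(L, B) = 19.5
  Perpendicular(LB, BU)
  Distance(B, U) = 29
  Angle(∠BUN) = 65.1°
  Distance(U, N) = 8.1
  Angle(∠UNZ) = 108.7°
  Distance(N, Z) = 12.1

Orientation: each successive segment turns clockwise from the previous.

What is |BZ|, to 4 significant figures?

14.84

∠BUN = 65.1° gives UN at -7.800° from the x-axis; with |UN| = 8.1, N = (6.584, 6.304). ∠UNZ = 108.7° gives NZ at -79.10° from the x-axis; with |NZ| = 12.1, Z = (8.872, -5.577). Then |BZ| = |Z − B| = 14.84.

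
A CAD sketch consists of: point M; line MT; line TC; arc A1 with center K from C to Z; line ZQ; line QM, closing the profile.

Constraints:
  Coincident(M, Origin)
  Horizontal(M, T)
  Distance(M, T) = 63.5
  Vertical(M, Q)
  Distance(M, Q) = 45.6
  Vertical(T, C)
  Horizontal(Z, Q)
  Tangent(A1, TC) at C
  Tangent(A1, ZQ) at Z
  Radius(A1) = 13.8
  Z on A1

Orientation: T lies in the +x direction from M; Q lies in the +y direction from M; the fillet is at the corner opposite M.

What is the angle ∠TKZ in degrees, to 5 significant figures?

156.54°

M is at the origin; M and T share the same y with |MT| = 63.5 and T on the +x side, so T = (63.500, 0.0000). M and Q share the same x with |MQ| = 45.6 and Q on the +y side, so Q = (0.0000, 45.600). The virtual corner opposite M is at (63.500, 45.600). Tangency of A1 to TC means the radius KC is perpendicular to TC and A1 meets ZQ tangentially, so KZ is at right angles to ZQ, with radius 13.8, so the center K sits 13.8 in from both sides at K = (49.700, 31.800). That places the tangent points at C = (63.500, 31.800) on TC and Z = (49.700, 45.600) on ZQ. Then cos ∠TKZ = KT·KZ / (|KT||KZ|), giving 156.54°.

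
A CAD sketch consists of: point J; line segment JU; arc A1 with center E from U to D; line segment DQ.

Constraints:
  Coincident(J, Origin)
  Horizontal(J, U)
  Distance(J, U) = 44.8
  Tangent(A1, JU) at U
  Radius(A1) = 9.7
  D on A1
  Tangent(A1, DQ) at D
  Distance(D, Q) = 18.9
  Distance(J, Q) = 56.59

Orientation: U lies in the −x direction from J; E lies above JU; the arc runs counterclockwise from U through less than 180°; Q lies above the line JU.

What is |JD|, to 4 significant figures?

39.81

J is at the origin; JU is horizontal with |JU| = 44.8 and U on the −x side, so U = (-44.80, 0.000). The tangent condition forces EU to be normal to JU, so E = U + (0, 9.7) = (-44.80, 9.700). Since ED ⟂ DQ (tangency), |EQ| = √(9.7² + 18.9²) = 21.24 regardless of where D sits on A1. So Q lies on both circle(J, 56.59) and circle(E, 21.24); the above-JU intersection is Q = (-47.49, 30.77). D is the foot of the tangent from Q: D = (-36.80, 15.19).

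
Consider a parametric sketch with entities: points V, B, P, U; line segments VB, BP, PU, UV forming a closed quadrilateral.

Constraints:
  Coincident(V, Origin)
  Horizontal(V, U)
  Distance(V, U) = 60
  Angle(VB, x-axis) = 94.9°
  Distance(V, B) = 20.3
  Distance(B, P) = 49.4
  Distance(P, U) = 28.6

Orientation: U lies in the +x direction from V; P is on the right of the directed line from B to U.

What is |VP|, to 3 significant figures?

37.1

Checks: |BP| = 49.40 ✓; |PU| = 28.60 ✓.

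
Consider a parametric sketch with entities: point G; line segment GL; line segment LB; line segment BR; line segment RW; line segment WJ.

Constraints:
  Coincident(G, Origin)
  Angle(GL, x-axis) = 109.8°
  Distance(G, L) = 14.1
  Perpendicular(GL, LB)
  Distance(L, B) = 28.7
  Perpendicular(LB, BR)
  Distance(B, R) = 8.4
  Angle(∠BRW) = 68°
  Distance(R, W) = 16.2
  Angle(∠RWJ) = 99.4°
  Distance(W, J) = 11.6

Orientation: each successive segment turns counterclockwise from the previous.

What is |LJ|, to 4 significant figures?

18.54

G is at the origin; GL runs at 109.8° with length 14.1, so L = (-4.776, 13.27). GL ⟂ LB, so LB runs at -160.2°; with |LB| = 28.7, B = (-31.78, 3.545). The perpendicularity gives BR at right angles to LB, so BR runs at -70.20°; with |BR| = 8.4, R = (-28.93, -4.359). ∠BRW = 68.0° gives RW at 41.80° from the x-axis; with |RW| = 16.2, W = (-16.86, 6.439). ∠RWJ = 99.4° gives WJ at 122.4° from the x-axis; with |WJ| = 11.6, J = (-23.07, 16.23). Then |LJ| = |J − L| = 18.54.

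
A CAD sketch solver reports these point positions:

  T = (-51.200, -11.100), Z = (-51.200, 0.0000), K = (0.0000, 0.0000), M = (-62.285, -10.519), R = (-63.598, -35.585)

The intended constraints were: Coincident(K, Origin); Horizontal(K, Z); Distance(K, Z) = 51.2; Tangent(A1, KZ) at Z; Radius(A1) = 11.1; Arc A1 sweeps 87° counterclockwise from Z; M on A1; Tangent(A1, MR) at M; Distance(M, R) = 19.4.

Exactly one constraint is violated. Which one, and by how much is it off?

Distance(M, R) = 19.4 — off by 5.70.

K = (0.00, 0.00) ✓; K.y = 0.00, Z.y = 0.00 ✓; |KZ| = 51.20 ✓; ∠(TZ, ZK) = 90.00° ✓; |TZ| = 11.10 ✓; bearing(T→M) − bearing(T→Z) = 87.00° ✓; |TM| = 11.10 ✓; ∠(TM, MR) = 90.00° ✓; |MR| = 25.10 ✗.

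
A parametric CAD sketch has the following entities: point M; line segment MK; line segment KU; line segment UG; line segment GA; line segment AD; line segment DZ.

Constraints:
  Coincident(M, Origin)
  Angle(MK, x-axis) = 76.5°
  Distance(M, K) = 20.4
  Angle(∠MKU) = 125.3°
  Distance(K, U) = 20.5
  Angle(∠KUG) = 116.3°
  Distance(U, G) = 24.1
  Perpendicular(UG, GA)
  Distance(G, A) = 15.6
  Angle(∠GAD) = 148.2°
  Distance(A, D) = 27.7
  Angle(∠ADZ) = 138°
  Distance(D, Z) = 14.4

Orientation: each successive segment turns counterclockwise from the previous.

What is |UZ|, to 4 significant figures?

43.38

∠GAD = 148.2° gives AD at -43.30° from the x-axis; with |AD| = 27.7, D = (-7.860, -5.009). ∠ADZ = 138.0° gives DZ at -1.300° from the x-axis; with |DZ| = 14.4, Z = (6.536, -5.335). Then |UZ| = |Z − U| = 43.38.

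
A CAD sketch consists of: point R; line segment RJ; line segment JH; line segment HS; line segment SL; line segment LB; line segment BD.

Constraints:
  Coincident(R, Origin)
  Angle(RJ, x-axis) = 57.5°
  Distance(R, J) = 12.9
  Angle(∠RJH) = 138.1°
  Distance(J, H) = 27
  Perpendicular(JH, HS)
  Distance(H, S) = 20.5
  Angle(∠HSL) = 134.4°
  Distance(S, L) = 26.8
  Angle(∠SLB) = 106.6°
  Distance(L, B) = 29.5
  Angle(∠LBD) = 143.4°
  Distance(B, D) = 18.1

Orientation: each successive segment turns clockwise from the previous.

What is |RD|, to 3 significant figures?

15.8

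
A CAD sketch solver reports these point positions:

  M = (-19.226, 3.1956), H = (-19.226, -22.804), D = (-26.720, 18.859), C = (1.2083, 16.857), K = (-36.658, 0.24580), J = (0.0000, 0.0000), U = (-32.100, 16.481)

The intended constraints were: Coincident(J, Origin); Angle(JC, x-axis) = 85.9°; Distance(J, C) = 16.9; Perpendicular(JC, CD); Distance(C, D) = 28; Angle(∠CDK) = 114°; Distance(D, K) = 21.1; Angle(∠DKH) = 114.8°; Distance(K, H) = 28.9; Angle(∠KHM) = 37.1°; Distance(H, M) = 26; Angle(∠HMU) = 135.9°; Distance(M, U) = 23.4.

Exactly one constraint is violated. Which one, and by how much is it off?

Distance(M, U) = 23.4 — off by 4.90.

J = (0.00, 0.00) ✓; JC at 85.90° ✓; |JC| = 16.90 ✓; ∠(JC, CD) = 90.00° ✓; |CD| = 28.00 ✓; ∠CDK = 114.0° ✓; |DK| = 21.10 ✓; ∠DKH = 114.8° ✓; |KH| = 28.90 ✓; ∠KHM = 37.10° ✓; |HM| = 26.00 ✓; ∠HMU = 135.9° ✓; |MU| = 18.50 ✗.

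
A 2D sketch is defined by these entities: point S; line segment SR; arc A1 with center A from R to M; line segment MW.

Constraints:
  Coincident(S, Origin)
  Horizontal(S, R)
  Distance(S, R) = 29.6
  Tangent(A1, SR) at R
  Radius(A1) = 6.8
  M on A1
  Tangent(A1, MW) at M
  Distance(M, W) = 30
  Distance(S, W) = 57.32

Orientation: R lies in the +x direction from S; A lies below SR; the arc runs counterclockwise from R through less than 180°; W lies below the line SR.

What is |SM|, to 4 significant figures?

27.84

Checks: |AM| = 6.800 ✓; ∠(AM, MW) = 90.00° ✓; |MW| = 30.00 ✓; |SW| = 57.32 ✓.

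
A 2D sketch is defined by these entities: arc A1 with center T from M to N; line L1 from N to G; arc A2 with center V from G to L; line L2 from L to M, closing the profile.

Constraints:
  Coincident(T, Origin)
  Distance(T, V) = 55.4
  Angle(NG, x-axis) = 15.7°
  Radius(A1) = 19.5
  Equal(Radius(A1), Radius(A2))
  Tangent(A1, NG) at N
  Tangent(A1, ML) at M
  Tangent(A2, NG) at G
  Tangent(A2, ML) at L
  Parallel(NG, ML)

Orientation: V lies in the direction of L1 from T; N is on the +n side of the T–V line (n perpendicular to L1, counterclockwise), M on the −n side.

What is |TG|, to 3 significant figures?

58.7

The slot axis is L1's direction at 15.7°, so u = (cos 15.7°, sin 15.7°) = (0.963, 0.271) and n = (−sin 15.7°, cos 15.7°) = (-0.271, 0.963). T is at the origin and V lies 55.4 along u from T, so V = 55.4·u = (53.3, 15.0). Tangency of A1 to both parallel lines with radius 19.5 puts N and M at T ± 19.5·n: N = (-5.28, 18.8), M = (5.28, -18.8). Equal radii place G and L the same way about V: G = V + 19.5·n = (48.1, 33.8), L = V − 19.5·n = (58.6, -3.78). Then |TG| = |G − T| = 58.7.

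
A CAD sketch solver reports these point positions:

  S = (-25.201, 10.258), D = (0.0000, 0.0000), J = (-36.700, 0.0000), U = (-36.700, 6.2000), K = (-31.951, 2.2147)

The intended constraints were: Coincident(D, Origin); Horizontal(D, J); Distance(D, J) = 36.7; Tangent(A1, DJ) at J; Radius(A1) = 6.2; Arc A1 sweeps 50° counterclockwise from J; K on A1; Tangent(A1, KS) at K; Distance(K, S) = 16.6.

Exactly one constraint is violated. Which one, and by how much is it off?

Distance(K, S) = 16.6 — off by 6.10.

D = (0.00, 0.00) ✓; D.y = 0.00, J.y = 0.00 ✓; |DJ| = 36.70 ✓; ∠(UJ, JD) = 90.00° ✓; |UJ| = 6.200 ✓; bearing(U→K) − bearing(U→J) = 50.00° ✓; |UK| = 6.200 ✓; ∠(UK, KS) = 90.00° ✓; |KS| = 10.50 ✗.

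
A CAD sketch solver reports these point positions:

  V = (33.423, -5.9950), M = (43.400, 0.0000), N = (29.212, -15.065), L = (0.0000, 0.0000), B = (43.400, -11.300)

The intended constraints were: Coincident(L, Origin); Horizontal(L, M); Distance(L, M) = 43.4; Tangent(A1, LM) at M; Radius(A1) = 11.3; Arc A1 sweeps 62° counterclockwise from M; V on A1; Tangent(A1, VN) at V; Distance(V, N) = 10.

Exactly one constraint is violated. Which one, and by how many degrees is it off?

Tangent(A1, VN) at V — off by 3.10°.

L = (0.00, 0.00) ✓; L.y = 0.00, M.y = 0.00 ✓; |LM| = 43.40 ✓; ∠(BM, ML) = 90.00° ✓; |BM| = 11.30 ✓; bearing(B→V) − bearing(B→M) = 62.00° ✓; |BV| = 11.30 ✓; ∠(BV, VN) = 86.90° ✗; |VN| = 10.00 ✓.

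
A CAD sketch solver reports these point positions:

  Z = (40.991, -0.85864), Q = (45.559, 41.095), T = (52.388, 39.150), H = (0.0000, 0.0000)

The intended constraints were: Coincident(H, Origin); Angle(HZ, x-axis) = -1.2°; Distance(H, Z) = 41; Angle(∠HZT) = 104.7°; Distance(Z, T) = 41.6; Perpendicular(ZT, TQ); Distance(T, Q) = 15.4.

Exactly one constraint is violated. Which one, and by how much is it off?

Distance(T, Q) = 15.4 — off by 8.30.

H = (0.00, 0.00) ✓; HZ at -1.200° ✓; |HZ| = 41.00 ✓; ∠HZT = 104.7° ✓; |ZT| = 41.60 ✓; ∠(ZT, TQ) = 90.00° ✓; |TQ| = 7.101 ✗.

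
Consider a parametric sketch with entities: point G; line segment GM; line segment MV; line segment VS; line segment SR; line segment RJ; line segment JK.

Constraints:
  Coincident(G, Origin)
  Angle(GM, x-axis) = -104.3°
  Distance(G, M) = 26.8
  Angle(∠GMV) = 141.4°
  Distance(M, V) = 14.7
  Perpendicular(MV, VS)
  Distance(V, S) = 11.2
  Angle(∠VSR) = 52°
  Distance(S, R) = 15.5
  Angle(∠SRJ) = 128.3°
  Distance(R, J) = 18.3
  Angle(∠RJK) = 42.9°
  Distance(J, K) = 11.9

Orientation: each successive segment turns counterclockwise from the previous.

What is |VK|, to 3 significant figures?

8.99

G is at the origin; GM runs at -104.3° with length 26.8, so M = (-6.62, -26.0). ∠GMV = 141.4° gives MV at -65.7° from the x-axis; with |MV| = 14.7, V = (-0.570, -39.4). MV ⟂ VS, so VS runs at 24.3°; with |VS| = 11.2, S = (9.64, -34.8). ∠VSR = 52.0° gives SR at 152° from the x-axis; with |SR| = 15.5, R = (-4.09, -27.6). ∠SRJ = 128.3° gives RJ at -156° from the x-axis; with |RJ| = 18.3, J = (-20.8, -35.0). ∠RJK = 42.9° gives JK at -18.9° from the x-axis; with |JK| = 11.9, K = (-9.55, -38.9). Then |VK| = |K − V| = 8.99.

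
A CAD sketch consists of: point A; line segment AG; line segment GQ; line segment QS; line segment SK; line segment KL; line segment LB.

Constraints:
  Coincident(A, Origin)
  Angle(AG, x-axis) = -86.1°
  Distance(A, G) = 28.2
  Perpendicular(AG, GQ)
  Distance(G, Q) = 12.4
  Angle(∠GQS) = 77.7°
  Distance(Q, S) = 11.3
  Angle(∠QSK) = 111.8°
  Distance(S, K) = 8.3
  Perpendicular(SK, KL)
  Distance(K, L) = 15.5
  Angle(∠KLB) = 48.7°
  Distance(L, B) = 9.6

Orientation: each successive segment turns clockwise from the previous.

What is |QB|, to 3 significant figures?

5.45

A is at the origin; AG runs at -86.1° with length 28.2, so G = (1.92, -28.1). AG is perpendicular to GQ, so GQ runs at -176°; with |GQ| = 12.4, Q = (-10.5, -29.0). ∠GQS = 77.7° gives QS at 81.6° from the x-axis; with |QS| = 11.3, S = (-8.80, -17.8). ∠QSK = 111.8° gives SK at 13.4° from the x-axis; with |SK| = 8.3, K = (-0.728, -15.9). The perpendicularity gives KL at right angles to SK, so KL runs at -76.6°; with |KL| = 15.5, L = (2.86, -31.0). ∠KLB = 48.7° gives LB at 152° from the x-axis; with |LB| = 9.6, B = (-5.62, -26.5). Then |QB| = |B − Q| = 5.45.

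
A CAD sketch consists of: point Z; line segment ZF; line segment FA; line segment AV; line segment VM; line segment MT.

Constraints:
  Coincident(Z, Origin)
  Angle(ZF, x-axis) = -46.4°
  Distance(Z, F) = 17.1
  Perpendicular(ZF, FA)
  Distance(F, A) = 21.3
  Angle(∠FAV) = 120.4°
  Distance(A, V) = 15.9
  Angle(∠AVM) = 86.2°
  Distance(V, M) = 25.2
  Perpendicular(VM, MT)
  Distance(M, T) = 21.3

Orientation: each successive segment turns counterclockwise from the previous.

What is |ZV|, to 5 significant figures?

29.541

ZF ⟂ FA, so FA runs at 43.600°; with |FA| = 21.3, A = (27.217, 2.3056). ∠FAV = 120.4° gives AV at 103.20° from the x-axis; with |AV| = 15.9, V = (23.587, 17.785). Then |ZV| = |V − Z| = 29.541.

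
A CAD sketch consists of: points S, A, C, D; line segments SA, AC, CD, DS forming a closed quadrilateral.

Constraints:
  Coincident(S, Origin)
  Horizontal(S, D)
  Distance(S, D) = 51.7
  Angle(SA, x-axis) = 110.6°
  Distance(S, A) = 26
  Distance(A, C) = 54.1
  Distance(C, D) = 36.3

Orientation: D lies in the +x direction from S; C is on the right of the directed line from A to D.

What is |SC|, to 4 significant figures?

29.54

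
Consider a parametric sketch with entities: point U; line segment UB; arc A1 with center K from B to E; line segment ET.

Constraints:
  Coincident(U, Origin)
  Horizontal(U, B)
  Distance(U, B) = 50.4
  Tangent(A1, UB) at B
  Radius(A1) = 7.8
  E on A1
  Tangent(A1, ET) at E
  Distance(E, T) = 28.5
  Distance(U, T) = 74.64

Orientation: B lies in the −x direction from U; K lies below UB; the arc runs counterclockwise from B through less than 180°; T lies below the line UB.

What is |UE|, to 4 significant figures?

57.96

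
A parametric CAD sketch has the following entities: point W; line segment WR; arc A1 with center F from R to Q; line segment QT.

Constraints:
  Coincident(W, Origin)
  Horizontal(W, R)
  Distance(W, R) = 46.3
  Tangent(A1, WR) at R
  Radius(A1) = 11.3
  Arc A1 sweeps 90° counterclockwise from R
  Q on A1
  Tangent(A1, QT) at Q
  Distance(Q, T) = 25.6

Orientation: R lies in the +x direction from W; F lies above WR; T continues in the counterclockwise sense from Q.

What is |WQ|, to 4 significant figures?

58.70

A1 meets WR tangentially, so FR is at right angles to WR, so F = R + (0, 11.3) = (46.30, 11.30). On A1, R sits at bearing -90° from F; a 90° counterclockwise sweep puts Q at bearing 0°, so Q = F + 11.3·(cos 0°, sin 0°) = (57.60, 11.30). Then |WQ| = |Q − W| = 58.70.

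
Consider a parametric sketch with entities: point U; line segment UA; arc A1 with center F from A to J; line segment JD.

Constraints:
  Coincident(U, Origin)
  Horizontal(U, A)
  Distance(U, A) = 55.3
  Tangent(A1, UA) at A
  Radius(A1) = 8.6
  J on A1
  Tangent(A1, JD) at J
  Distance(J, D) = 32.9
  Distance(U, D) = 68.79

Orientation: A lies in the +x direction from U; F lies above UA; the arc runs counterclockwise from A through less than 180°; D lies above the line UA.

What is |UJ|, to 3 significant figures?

64.5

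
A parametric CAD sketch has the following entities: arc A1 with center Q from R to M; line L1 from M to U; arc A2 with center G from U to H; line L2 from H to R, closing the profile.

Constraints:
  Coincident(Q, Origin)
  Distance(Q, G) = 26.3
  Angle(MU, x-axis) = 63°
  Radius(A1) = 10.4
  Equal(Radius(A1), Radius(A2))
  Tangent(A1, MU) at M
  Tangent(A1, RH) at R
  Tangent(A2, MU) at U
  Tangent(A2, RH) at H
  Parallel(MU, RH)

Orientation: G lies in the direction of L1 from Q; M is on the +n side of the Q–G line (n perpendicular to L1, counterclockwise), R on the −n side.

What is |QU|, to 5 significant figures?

28.282

Tangency of A1 to both parallel lines with radius 10.4 puts M and R at Q ± 10.4·n: M = (-9.2665, 4.7215), R = (9.2665, -4.7215). Equal radii place U and H the same way about G: U = G + 10.4·n = (2.6735, 28.155), H = G − 10.4·n = (21.206, 18.712). Then |QU| = |U − Q| = 28.282.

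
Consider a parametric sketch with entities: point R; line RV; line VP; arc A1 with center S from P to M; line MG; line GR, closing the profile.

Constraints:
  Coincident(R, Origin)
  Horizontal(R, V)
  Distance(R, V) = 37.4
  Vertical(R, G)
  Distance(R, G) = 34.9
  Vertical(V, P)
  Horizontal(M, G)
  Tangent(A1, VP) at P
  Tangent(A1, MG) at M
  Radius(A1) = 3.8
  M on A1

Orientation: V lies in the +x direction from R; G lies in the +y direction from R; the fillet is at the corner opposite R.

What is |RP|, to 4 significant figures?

48.64

The virtual corner opposite R is at (37.40, 34.90). Tangency of A1 to VP means the radius SP is perpendicular to VP and tangency of A1 to MG means the radius SM is perpendicular to MG, with radius 3.8, so the center S sits 3.8 in from both sides at S = (33.60, 31.10). That places the tangent points at P = (37.40, 31.10) on VP and M = (33.60, 34.90) on MG. Then |RP| = |P − R| = 48.64.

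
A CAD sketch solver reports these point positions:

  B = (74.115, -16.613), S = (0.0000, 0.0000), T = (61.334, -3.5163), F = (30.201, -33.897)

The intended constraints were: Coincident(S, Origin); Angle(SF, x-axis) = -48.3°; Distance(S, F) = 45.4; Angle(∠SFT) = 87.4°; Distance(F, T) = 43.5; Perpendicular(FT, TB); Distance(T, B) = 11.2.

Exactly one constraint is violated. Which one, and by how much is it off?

Distance(T, B) = 11.2 — off by 7.10.

S = (0.00, 0.00) ✓; SF at -48.30° ✓; |SF| = 45.40 ✓; ∠SFT = 87.40° ✓; |FT| = 43.50 ✓; ∠(FT, TB) = 90.00° ✓; |TB| = 18.30 ✗.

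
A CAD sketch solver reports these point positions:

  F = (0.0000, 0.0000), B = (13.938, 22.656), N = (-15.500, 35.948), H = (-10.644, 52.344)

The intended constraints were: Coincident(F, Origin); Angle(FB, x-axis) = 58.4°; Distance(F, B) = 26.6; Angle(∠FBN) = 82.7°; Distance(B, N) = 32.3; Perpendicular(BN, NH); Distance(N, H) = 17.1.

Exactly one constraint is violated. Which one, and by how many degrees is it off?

Perpendicular(BN, NH) — off by 7.80°.

F = (0.00, 0.00) ✓; FB at 58.40° ✓; |FB| = 26.60 ✓; ∠FBN = 82.70° ✓; |BN| = 32.30 ✓; ∠(BN, NH) = 82.20° ✗; |NH| = 17.10 ✓.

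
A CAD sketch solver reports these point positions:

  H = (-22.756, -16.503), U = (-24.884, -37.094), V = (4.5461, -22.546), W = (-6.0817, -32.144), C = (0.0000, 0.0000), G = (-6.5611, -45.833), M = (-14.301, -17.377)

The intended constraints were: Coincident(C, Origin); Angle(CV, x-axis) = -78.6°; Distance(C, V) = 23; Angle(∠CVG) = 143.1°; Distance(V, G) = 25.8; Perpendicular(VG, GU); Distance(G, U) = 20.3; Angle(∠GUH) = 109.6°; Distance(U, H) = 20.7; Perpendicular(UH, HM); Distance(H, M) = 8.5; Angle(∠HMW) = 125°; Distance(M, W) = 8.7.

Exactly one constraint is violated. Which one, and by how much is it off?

Distance(M, W) = 8.7 — off by 8.20.

C = (0.00, 0.00) ✓; CV at -78.60° ✓; |CV| = 23.00 ✓; ∠CVG = 143.1° ✓; |VG| = 25.80 ✓; ∠(VG, GU) = 90.00° ✓; |GU| = 20.30 ✓; ∠GUH = 109.6° ✓; |UH| = 20.70 ✓; ∠(UH, HM) = 90.00° ✓; |HM| = 8.500 ✓; ∠HMW = 125.0° ✓; |MW| = 16.90 ✗.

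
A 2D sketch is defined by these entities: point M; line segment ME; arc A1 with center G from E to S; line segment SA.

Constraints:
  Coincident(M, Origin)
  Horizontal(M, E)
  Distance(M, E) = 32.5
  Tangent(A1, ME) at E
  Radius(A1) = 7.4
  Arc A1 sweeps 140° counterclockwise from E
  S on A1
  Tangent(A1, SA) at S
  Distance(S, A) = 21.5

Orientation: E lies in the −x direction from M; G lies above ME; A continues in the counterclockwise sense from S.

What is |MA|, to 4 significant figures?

51.75

M is at the origin; M and E share the same y with |ME| = 32.5 and E on the −x side, so E = (-32.50, 0.000). A1 meets ME tangentially, so GE is at right angles to ME, so G = E + (0, 7.4) = (-32.50, 7.400). On A1, E sits at bearing -90° from G; a 140° counterclockwise sweep puts S at bearing 50°, so S = G + 7.4·(cos 50°, sin 50°) = (-27.74, 13.07). A1 meets SA tangentially, so GS is at right angles to SA, so SA runs along (−sin 50°, cos 50°); with |SA| = 21.5, A = (-44.21, 26.89). Then |MA| = |A − M| = 51.75.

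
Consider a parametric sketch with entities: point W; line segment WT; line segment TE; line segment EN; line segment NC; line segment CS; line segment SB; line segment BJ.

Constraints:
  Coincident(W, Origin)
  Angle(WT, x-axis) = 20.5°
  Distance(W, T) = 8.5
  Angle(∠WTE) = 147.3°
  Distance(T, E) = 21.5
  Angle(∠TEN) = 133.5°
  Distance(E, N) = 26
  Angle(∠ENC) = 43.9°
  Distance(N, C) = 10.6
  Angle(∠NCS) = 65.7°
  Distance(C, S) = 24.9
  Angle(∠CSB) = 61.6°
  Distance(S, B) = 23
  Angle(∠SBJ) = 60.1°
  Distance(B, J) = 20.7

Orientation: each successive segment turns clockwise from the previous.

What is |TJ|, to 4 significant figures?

36.63

∠CSB = 61.6° gives SB at -67.50° from the x-axis; with |SB| = 23.0, B = (56.74, -23.00). ∠SBJ = 60.1° gives BJ at 172.6° from the x-axis; with |BJ| = 20.7, J = (36.21, -20.33). Then |TJ| = |J − T| = 36.63.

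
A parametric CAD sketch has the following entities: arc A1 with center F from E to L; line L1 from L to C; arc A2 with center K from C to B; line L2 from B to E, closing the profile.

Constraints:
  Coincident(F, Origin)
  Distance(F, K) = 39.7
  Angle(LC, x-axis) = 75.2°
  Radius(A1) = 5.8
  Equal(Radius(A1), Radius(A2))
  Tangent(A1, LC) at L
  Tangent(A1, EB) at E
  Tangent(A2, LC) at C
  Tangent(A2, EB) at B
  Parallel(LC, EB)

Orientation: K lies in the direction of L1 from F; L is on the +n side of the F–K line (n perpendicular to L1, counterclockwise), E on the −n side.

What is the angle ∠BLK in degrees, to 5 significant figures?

7.9760°

The slot axis is L1's direction at 75.2°, so u = (cos 75.2°, sin 75.2°) = (0.25545, 0.96682) and n = (−sin 75.2°, cos 75.2°) = (-0.96682, 0.25545). F is at the origin and K lies 39.7 along u from F, so K = 39.7·u = (10.141, 38.383). Tangency of A1 to both parallel lines with radius 5.8 puts L and E at F ± 5.8·n: L = (-5.6076, 1.4816), E = (5.6076, -1.4816). Equal radii place C and B the same way about K: C = K + 5.8·n = (4.5336, 39.864), B = K − 5.8·n = (15.749, 36.901). Then cos ∠BLK = LB·LK / (|LB||LK|), giving 7.9760°.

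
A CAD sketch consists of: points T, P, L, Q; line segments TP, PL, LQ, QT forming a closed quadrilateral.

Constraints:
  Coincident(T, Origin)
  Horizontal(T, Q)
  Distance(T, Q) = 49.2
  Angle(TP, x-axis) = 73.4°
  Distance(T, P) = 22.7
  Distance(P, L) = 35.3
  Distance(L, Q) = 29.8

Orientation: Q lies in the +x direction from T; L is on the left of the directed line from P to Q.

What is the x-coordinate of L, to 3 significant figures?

41.1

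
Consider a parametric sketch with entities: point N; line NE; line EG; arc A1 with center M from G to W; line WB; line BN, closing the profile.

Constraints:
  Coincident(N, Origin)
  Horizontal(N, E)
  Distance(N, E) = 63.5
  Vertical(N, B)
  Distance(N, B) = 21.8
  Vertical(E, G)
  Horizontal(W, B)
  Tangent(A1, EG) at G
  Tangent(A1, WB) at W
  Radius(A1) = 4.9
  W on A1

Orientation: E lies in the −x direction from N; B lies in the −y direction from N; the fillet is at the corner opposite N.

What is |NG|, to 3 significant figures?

65.7

The virtual corner opposite N is at (-63.5, -21.8). Tangency of A1 to EG means the radius MG is perpendicular to EG and tangency of A1 to WB means the radius MW is perpendicular to WB, with radius 4.9, so the center M sits 4.9 in from both sides at M = (-58.6, -16.9). That places the tangent points at G = (-63.5, -16.9) on EG and W = (-58.6, -21.8) on WB. Then |NG| = |G − N| = 65.7.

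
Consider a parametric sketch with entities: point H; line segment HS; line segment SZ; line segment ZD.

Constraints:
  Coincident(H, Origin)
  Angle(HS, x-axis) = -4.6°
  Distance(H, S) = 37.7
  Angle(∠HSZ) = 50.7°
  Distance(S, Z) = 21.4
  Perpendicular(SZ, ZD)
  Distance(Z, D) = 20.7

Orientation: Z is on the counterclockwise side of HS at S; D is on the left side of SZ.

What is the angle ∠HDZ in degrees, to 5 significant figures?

163.70°

H is at the origin; HS runs at -4.6° with length 37.7, so S = 37.7·(cos -4.6°, sin -4.6°) = (37.579, -3.0235). ∠HSZ = 50.7°, so SZ runs at -4.6° + (180° − 50.7°) = 124.70° from the x-axis; with |SZ| = 21.4, Z = S + 21.4·(cos 124.70°, sin 124.70°) = (25.396, 14.570). SZ ⟂ ZD; with |ZD| = 20.7 on the left of SZ, D = Z + 20.7·(-0.82214, -0.56928) = (8.3776, 2.7863). Then cos ∠HDZ = DH·DZ / (|DH||DZ|), giving 163.70°.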